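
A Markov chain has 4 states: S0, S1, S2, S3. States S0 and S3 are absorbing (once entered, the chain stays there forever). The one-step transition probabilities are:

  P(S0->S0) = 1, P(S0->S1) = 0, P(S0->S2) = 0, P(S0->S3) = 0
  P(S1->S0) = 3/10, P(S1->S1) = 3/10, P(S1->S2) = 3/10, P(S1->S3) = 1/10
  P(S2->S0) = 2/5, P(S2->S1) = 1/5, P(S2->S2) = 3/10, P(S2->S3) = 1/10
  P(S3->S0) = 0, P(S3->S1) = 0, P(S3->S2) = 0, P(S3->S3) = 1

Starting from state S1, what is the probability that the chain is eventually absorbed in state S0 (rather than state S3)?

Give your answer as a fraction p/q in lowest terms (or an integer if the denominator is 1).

Answer: 33/43

Derivation:
Let a_i = P(absorbed in S0 | start in state i).
Boundary conditions: a_S0 = 1, a_S3 = 0.
For each transient state i, a_i = sum_j P(i->j) * a_j:
  a_S1 = 3/10*a_S0 + 3/10*a_S1 + 3/10*a_S2 + 1/10*a_S3
  a_S2 = 2/5*a_S0 + 1/5*a_S1 + 3/10*a_S2 + 1/10*a_S3

Substituting a_S0 = 1 and a_S3 = 0, rearrange to (I - Q) a = r where r[i] = P(i -> S0):
  [7/10, -3/10] . (a_S1, a_S2) = 3/10
  [-1/5, 7/10] . (a_S1, a_S2) = 2/5

Solving yields:
  a_S1 = 33/43
  a_S2 = 34/43

Starting state is S1, so the absorption probability is a_S1 = 33/43.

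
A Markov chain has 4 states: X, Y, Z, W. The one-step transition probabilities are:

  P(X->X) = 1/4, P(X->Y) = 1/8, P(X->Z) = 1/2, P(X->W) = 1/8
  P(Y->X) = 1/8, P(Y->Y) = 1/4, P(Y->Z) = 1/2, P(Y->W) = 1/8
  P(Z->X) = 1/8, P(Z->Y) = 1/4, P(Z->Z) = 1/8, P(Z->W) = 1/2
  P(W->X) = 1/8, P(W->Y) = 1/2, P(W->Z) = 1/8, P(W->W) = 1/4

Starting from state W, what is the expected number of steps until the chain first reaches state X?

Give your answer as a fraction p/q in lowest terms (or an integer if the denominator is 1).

Answer: 8

Derivation:
Let h_i = expected steps to first reach X from state i.
Boundary: h_X = 0.
First-step equations for the other states:
  h_Y = 1 + 1/8*h_X + 1/4*h_Y + 1/2*h_Z + 1/8*h_W
  h_Z = 1 + 1/8*h_X + 1/4*h_Y + 1/8*h_Z + 1/2*h_W
  h_W = 1 + 1/8*h_X + 1/2*h_Y + 1/8*h_Z + 1/4*h_W

Substituting h_X = 0 and rearranging gives the linear system (I - Q) h = 1:
  [3/4, -1/2, -1/8] . (h_Y, h_Z, h_W) = 1
  [-1/4, 7/8, -1/2] . (h_Y, h_Z, h_W) = 1
  [-1/2, -1/8, 3/4] . (h_Y, h_Z, h_W) = 1

Solving yields:
  h_Y = 8
  h_Z = 8
  h_W = 8

Starting state is W, so the expected hitting time is h_W = 8.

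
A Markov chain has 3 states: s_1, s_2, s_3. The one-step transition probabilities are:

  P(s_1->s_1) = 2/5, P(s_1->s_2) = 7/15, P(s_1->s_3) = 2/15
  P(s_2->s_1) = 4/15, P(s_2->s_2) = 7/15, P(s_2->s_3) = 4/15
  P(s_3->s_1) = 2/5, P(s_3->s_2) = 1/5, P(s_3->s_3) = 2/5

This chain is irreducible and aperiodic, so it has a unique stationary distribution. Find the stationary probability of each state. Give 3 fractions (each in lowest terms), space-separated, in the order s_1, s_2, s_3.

Answer: 60/173 69/173 44/173

Derivation:
The stationary distribution satisfies pi = pi * P, i.e.:
  pi_s_1 = 2/5*pi_s_1 + 4/15*pi_s_2 + 2/5*pi_s_3
  pi_s_2 = 7/15*pi_s_1 + 7/15*pi_s_2 + 1/5*pi_s_3
  pi_s_3 = 2/15*pi_s_1 + 4/15*pi_s_2 + 2/5*pi_s_3
with normalization: pi_s_1 + pi_s_2 + pi_s_3 = 1.

Using the first 2 balance equations plus normalization, the linear system A*pi = b is:
  [-3/5, 4/15, 2/5] . pi = 0
  [7/15, -8/15, 1/5] . pi = 0
  [1, 1, 1] . pi = 1

Solving yields:
  pi_s_1 = 60/173
  pi_s_2 = 69/173
  pi_s_3 = 44/173

Verification (pi * P):
  60/173*2/5 + 69/173*4/15 + 44/173*2/5 = 60/173 = pi_s_1  (ok)
  60/173*7/15 + 69/173*7/15 + 44/173*1/5 = 69/173 = pi_s_2  (ok)
  60/173*2/15 + 69/173*4/15 + 44/173*2/5 = 44/173 = pi_s_3  (ok)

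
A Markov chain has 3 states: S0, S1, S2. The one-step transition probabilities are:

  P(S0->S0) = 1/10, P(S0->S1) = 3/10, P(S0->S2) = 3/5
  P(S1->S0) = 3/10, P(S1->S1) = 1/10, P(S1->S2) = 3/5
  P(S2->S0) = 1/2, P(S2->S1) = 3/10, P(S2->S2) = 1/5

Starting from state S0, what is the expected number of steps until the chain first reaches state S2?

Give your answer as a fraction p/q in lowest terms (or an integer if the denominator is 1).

Let h_i = expected steps to first reach S2 from state i.
Boundary: h_S2 = 0.
First-step equations for the other states:
  h_S0 = 1 + 1/10*h_S0 + 3/10*h_S1 + 3/5*h_S2
  h_S1 = 1 + 3/10*h_S0 + 1/10*h_S1 + 3/5*h_S2

Substituting h_S2 = 0 and rearranging gives the linear system (I - Q) h = 1:
  [9/10, -3/10] . (h_S0, h_S1) = 1
  [-3/10, 9/10] . (h_S0, h_S1) = 1

Solving yields:
  h_S0 = 5/3
  h_S1 = 5/3

Starting state is S0, so the expected hitting time is h_S0 = 5/3.

Answer: 5/3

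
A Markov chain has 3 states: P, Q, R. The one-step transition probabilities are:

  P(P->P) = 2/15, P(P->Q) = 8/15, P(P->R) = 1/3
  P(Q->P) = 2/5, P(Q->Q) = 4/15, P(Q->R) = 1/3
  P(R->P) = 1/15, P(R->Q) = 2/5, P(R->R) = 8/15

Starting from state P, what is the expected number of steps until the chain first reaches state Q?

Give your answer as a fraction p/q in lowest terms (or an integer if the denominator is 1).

Let h_i = expected steps to first reach Q from state i.
Boundary: h_Q = 0.
First-step equations for the other states:
  h_P = 1 + 2/15*h_P + 8/15*h_Q + 1/3*h_R
  h_R = 1 + 1/15*h_P + 2/5*h_Q + 8/15*h_R

Substituting h_Q = 0 and rearranging gives the linear system (I - Q) h = 1:
  [13/15, -1/3] . (h_P, h_R) = 1
  [-1/15, 7/15] . (h_P, h_R) = 1

Solving yields:
  h_P = 90/43
  h_R = 105/43

Starting state is P, so the expected hitting time is h_P = 90/43.

Answer: 90/43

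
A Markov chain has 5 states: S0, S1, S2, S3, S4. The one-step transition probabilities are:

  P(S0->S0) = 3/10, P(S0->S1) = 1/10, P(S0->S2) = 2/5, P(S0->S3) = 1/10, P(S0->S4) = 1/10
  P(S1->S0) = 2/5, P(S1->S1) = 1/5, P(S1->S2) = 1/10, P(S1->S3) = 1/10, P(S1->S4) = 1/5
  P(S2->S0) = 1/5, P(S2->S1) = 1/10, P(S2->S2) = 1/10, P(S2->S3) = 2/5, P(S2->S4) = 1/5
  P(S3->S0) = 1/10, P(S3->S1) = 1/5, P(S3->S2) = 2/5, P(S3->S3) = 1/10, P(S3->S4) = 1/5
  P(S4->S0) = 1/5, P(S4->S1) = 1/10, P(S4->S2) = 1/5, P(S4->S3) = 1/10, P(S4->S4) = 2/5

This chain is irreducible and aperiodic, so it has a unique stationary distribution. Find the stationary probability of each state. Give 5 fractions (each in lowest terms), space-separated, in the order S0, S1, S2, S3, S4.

The stationary distribution satisfies pi = pi * P, i.e.:
  pi_S0 = 3/10*pi_S0 + 2/5*pi_S1 + 1/5*pi_S2 + 1/10*pi_S3 + 1/5*pi_S4
  pi_S1 = 1/10*pi_S0 + 1/5*pi_S1 + 1/10*pi_S2 + 1/5*pi_S3 + 1/10*pi_S4
  pi_S2 = 2/5*pi_S0 + 1/10*pi_S1 + 1/10*pi_S2 + 2/5*pi_S3 + 1/5*pi_S4
  pi_S3 = 1/10*pi_S0 + 1/10*pi_S1 + 2/5*pi_S2 + 1/10*pi_S3 + 1/10*pi_S4
  pi_S4 = 1/10*pi_S0 + 1/5*pi_S1 + 1/5*pi_S2 + 1/5*pi_S3 + 2/5*pi_S4
with normalization: pi_S0 + pi_S1 + pi_S2 + pi_S3 + pi_S4 = 1.

Using the first 4 balance equations plus normalization, the linear system A*pi = b is:
  [-7/10, 2/5, 1/5, 1/10, 1/5] . pi = 0
  [1/10, -4/5, 1/10, 1/5, 1/10] . pi = 0
  [2/5, 1/10, -9/10, 2/5, 1/5] . pi = 0
  [1/10, 1/10, 2/5, -9/10, 1/10] . pi = 0
  [1, 1, 1, 1, 1] . pi = 1

Solving yields:
  pi_S0 = 1970/8493
  pi_S1 = 369/2831
  pi_S2 = 2069/8493
  pi_S3 = 490/2831
  pi_S4 = 1877/8493

Verification (pi * P):
  1970/8493*3/10 + 369/2831*2/5 + 2069/8493*1/5 + 490/2831*1/10 + 1877/8493*1/5 = 1970/8493 = pi_S0  (ok)
  1970/8493*1/10 + 369/2831*1/5 + 2069/8493*1/10 + 490/2831*1/5 + 1877/8493*1/10 = 369/2831 = pi_S1  (ok)
  1970/8493*2/5 + 369/2831*1/10 + 2069/8493*1/10 + 490/2831*2/5 + 1877/8493*1/5 = 2069/8493 = pi_S2  (ok)
  1970/8493*1/10 + 369/2831*1/10 + 2069/8493*2/5 + 490/2831*1/10 + 1877/8493*1/10 = 490/2831 = pi_S3  (ok)
  1970/8493*1/10 + 369/2831*1/5 + 2069/8493*1/5 + 490/2831*1/5 + 1877/8493*2/5 = 1877/8493 = pi_S4  (ok)

Answer: 1970/8493 369/2831 2069/8493 490/2831 1877/8493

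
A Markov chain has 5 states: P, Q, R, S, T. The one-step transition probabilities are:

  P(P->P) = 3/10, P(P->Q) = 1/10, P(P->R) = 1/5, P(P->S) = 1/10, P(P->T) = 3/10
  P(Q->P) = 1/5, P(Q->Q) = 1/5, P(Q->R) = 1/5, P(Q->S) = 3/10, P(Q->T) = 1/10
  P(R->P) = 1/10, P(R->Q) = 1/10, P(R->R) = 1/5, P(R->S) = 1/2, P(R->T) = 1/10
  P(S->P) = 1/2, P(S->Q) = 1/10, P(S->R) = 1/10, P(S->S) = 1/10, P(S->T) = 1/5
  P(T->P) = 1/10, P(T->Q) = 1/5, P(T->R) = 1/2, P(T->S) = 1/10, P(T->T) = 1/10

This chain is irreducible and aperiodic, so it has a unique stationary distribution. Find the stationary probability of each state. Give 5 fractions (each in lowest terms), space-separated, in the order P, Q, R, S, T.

Answer: 3029/12104 197/1513 2781/12104 1319/6052 260/1513

Derivation:
The stationary distribution satisfies pi = pi * P, i.e.:
  pi_P = 3/10*pi_P + 1/5*pi_Q + 1/10*pi_R + 1/2*pi_S + 1/10*pi_T
  pi_Q = 1/10*pi_P + 1/5*pi_Q + 1/10*pi_R + 1/10*pi_S + 1/5*pi_T
  pi_R = 1/5*pi_P + 1/5*pi_Q + 1/5*pi_R + 1/10*pi_S + 1/2*pi_T
  pi_S = 1/10*pi_P + 3/10*pi_Q + 1/2*pi_R + 1/10*pi_S + 1/10*pi_T
  pi_T = 3/10*pi_P + 1/10*pi_Q + 1/10*pi_R + 1/5*pi_S + 1/10*pi_T
with normalization: pi_P + pi_Q + pi_R + pi_S + pi_T = 1.

Using the first 4 balance equations plus normalization, the linear system A*pi = b is:
  [-7/10, 1/5, 1/10, 1/2, 1/10] . pi = 0
  [1/10, -4/5, 1/10, 1/10, 1/5] . pi = 0
  [1/5, 1/5, -4/5, 1/10, 1/2] . pi = 0
  [1/10, 3/10, 1/2, -9/10, 1/10] . pi = 0
  [1, 1, 1, 1, 1] . pi = 1

Solving yields:
  pi_P = 3029/12104
  pi_Q = 197/1513
  pi_R = 2781/12104
  pi_S = 1319/6052
  pi_T = 260/1513

Verification (pi * P):
  3029/12104*3/10 + 197/1513*1/5 + 2781/12104*1/10 + 1319/6052*1/2 + 260/1513*1/10 = 3029/12104 = pi_P  (ok)
  3029/12104*1/10 + 197/1513*1/5 + 2781/12104*1/10 + 1319/6052*1/10 + 260/1513*1/5 = 197/1513 = pi_Q  (ok)
  3029/12104*1/5 + 197/1513*1/5 + 2781/12104*1/5 + 1319/6052*1/10 + 260/1513*1/2 = 2781/12104 = pi_R  (ok)
  3029/12104*1/10 + 197/1513*3/10 + 2781/12104*1/2 + 1319/6052*1/10 + 260/1513*1/10 = 1319/6052 = pi_S  (ok)
  3029/12104*3/10 + 197/1513*1/10 + 2781/12104*1/10 + 1319/6052*1/5 + 260/1513*1/10 = 260/1513 = pi_T  (ok)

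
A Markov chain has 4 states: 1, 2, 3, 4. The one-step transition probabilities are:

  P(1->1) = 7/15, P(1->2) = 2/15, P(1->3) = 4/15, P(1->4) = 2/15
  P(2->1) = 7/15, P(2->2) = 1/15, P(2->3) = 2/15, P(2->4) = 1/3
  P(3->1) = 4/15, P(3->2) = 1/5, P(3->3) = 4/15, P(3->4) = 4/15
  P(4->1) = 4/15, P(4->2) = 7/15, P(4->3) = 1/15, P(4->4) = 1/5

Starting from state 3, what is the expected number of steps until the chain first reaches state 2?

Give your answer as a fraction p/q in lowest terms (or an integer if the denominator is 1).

Let h_i = expected steps to first reach 2 from state i.
Boundary: h_2 = 0.
First-step equations for the other states:
  h_1 = 1 + 7/15*h_1 + 2/15*h_2 + 4/15*h_3 + 2/15*h_4
  h_3 = 1 + 4/15*h_1 + 1/5*h_2 + 4/15*h_3 + 4/15*h_4
  h_4 = 1 + 4/15*h_1 + 7/15*h_2 + 1/15*h_3 + 1/5*h_4

Substituting h_2 = 0 and rearranging gives the linear system (I - Q) h = 1:
  [8/15, -4/15, -2/15] . (h_1, h_3, h_4) = 1
  [-4/15, 11/15, -4/15] . (h_1, h_3, h_4) = 1
  [-4/15, -1/15, 4/5] . (h_1, h_3, h_4) = 1

Solving yields:
  h_1 = 135/28
  h_3 = 30/7
  h_4 = 45/14

Starting state is 3, so the expected hitting time is h_3 = 30/7.

Answer: 30/7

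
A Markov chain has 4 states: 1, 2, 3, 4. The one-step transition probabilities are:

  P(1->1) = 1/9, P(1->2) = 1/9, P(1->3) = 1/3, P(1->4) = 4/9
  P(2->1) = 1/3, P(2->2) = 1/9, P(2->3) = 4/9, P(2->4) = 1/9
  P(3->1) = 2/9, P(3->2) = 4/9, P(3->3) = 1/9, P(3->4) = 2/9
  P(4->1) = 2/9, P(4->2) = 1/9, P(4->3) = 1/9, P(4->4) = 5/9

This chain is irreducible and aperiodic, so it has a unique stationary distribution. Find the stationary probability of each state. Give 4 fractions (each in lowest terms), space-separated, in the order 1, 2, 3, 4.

Answer: 26/119 22/119 79/357 134/357

Derivation:
The stationary distribution satisfies pi = pi * P, i.e.:
  pi_1 = 1/9*pi_1 + 1/3*pi_2 + 2/9*pi_3 + 2/9*pi_4
  pi_2 = 1/9*pi_1 + 1/9*pi_2 + 4/9*pi_3 + 1/9*pi_4
  pi_3 = 1/3*pi_1 + 4/9*pi_2 + 1/9*pi_3 + 1/9*pi_4
  pi_4 = 4/9*pi_1 + 1/9*pi_2 + 2/9*pi_3 + 5/9*pi_4
with normalization: pi_1 + pi_2 + pi_3 + pi_4 = 1.

Using the first 3 balance equations plus normalization, the linear system A*pi = b is:
  [-8/9, 1/3, 2/9, 2/9] . pi = 0
  [1/9, -8/9, 4/9, 1/9] . pi = 0
  [1/3, 4/9, -8/9, 1/9] . pi = 0
  [1, 1, 1, 1] . pi = 1

Solving yields:
  pi_1 = 26/119
  pi_2 = 22/119
  pi_3 = 79/357
  pi_4 = 134/357

Verification (pi * P):
  26/119*1/9 + 22/119*1/3 + 79/357*2/9 + 134/357*2/9 = 26/119 = pi_1  (ok)
  26/119*1/9 + 22/119*1/9 + 79/357*4/9 + 134/357*1/9 = 22/119 = pi_2  (ok)
  26/119*1/3 + 22/119*4/9 + 79/357*1/9 + 134/357*1/9 = 79/357 = pi_3  (ok)
  26/119*4/9 + 22/119*1/9 + 79/357*2/9 + 134/357*5/9 = 134/357 = pi_4  (ok)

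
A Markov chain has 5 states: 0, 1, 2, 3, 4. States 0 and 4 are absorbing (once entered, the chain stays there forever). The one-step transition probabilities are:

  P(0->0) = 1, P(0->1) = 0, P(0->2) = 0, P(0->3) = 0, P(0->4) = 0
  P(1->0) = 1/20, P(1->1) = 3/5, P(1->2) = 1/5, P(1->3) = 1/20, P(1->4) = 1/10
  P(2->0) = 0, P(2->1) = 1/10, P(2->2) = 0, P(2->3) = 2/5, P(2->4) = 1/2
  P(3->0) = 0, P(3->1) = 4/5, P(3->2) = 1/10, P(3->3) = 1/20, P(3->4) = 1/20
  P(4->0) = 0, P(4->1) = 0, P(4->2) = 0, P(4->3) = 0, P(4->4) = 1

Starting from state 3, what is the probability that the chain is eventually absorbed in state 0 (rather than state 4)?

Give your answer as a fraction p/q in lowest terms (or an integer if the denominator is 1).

Let a_i = P(absorbed in 0 | start in state i).
Boundary conditions: a_0 = 1, a_4 = 0.
For each transient state i, a_i = sum_j P(i->j) * a_j:
  a_1 = 1/20*a_0 + 3/5*a_1 + 1/5*a_2 + 1/20*a_3 + 1/10*a_4
  a_2 = 0*a_0 + 1/10*a_1 + 0*a_2 + 2/5*a_3 + 1/2*a_4
  a_3 = 0*a_0 + 4/5*a_1 + 1/10*a_2 + 1/20*a_3 + 1/20*a_4

Substituting a_0 = 1 and a_4 = 0, rearrange to (I - Q) a = r where r[i] = P(i -> 0):
  [2/5, -1/5, -1/20] . (a_1, a_2, a_3) = 1/20
  [-1/10, 1, -2/5] . (a_1, a_2, a_3) = 0
  [-4/5, -1/10, 19/20] . (a_1, a_2, a_3) = 0

Solving yields:
  a_1 = 7/37
  a_2 = 83/962
  a_3 = 81/481

Starting state is 3, so the absorption probability is a_3 = 81/481.

Answer: 81/481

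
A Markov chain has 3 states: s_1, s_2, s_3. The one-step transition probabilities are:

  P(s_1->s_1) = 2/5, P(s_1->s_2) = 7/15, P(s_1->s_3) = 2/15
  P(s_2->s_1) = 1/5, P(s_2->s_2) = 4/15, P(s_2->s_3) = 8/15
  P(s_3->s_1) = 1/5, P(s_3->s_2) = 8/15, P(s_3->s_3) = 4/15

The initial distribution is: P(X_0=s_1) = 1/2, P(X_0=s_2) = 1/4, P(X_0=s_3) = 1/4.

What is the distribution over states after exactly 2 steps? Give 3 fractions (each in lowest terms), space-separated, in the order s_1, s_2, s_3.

Propagating the distribution step by step (d_{t+1} = d_t * P):
d_0 = (s_1=1/2, s_2=1/4, s_3=1/4)
  d_1[s_1] = 1/2*2/5 + 1/4*1/5 + 1/4*1/5 = 3/10
  d_1[s_2] = 1/2*7/15 + 1/4*4/15 + 1/4*8/15 = 13/30
  d_1[s_3] = 1/2*2/15 + 1/4*8/15 + 1/4*4/15 = 4/15
d_1 = (s_1=3/10, s_2=13/30, s_3=4/15)
  d_2[s_1] = 3/10*2/5 + 13/30*1/5 + 4/15*1/5 = 13/50
  d_2[s_2] = 3/10*7/15 + 13/30*4/15 + 4/15*8/15 = 179/450
  d_2[s_3] = 3/10*2/15 + 13/30*8/15 + 4/15*4/15 = 77/225
d_2 = (s_1=13/50, s_2=179/450, s_3=77/225)

Answer: 13/50 179/450 77/225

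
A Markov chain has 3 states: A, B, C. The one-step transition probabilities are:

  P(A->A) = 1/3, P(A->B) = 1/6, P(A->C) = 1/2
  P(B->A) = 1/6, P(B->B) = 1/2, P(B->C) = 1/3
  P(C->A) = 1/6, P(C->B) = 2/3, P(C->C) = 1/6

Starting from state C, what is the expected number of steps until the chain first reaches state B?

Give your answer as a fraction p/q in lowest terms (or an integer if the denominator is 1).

Answer: 30/17

Derivation:
Let h_i = expected steps to first reach B from state i.
Boundary: h_B = 0.
First-step equations for the other states:
  h_A = 1 + 1/3*h_A + 1/6*h_B + 1/2*h_C
  h_C = 1 + 1/6*h_A + 2/3*h_B + 1/6*h_C

Substituting h_B = 0 and rearranging gives the linear system (I - Q) h = 1:
  [2/3, -1/2] . (h_A, h_C) = 1
  [-1/6, 5/6] . (h_A, h_C) = 1

Solving yields:
  h_A = 48/17
  h_C = 30/17

Starting state is C, so the expected hitting time is h_C = 30/17.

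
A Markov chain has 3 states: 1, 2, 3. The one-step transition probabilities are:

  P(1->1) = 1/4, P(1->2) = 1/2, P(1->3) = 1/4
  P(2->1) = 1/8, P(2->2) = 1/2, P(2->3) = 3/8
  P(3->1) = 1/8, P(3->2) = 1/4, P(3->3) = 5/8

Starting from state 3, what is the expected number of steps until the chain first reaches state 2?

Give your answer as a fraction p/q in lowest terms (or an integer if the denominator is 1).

Let h_i = expected steps to first reach 2 from state i.
Boundary: h_2 = 0.
First-step equations for the other states:
  h_1 = 1 + 1/4*h_1 + 1/2*h_2 + 1/4*h_3
  h_3 = 1 + 1/8*h_1 + 1/4*h_2 + 5/8*h_3

Substituting h_2 = 0 and rearranging gives the linear system (I - Q) h = 1:
  [3/4, -1/4] . (h_1, h_3) = 1
  [-1/8, 3/8] . (h_1, h_3) = 1

Solving yields:
  h_1 = 5/2
  h_3 = 7/2

Starting state is 3, so the expected hitting time is h_3 = 7/2.

Answer: 7/2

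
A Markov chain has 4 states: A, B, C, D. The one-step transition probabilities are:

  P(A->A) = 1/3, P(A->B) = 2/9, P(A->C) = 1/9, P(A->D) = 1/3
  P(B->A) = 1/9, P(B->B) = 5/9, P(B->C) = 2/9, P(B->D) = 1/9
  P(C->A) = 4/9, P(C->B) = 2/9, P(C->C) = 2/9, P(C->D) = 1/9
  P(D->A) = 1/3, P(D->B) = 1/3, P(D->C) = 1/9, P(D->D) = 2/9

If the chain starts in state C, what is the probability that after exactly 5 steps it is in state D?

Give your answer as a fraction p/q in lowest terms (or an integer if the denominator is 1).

Computing P^5 by repeated multiplication:
P^1 =
  A: [1/3, 2/9, 1/9, 1/3]
  B: [1/9, 5/9, 2/9, 1/9]
  C: [4/9, 2/9, 2/9, 1/9]
  D: [1/3, 1/3, 1/9, 2/9]
P^2 =
  A: [8/27, 1/3, 4/27, 2/9]
  B: [19/81, 34/81, 16/81, 4/27]
  C: [25/81, 25/81, 13/81, 2/9]
  D: [22/81, 29/81, 13/81, 17/81]
P^3 =
  A: [67/243, 29/81, 40/243, 49/243]
  B: [191/729, 92/243, 131/729, 131/729]
  C: [206/729, 85/243, 119/729, 149/729]
  D: [22/81, 266/729, 41/243, 142/729]
P^4 =
  A: [595/2187, 796/2187, 370/2187, 142/729]
  B: [1766/6561, 2417/6561, 1136/6561, 46/243]
  C: [1796/6561, 2372/6561, 1103/6561, 430/2187]
  D: [1778/6561, 2398/6561, 1118/6561, 1267/6561]
P^5 =
  A: [5339/19683, 2396/6561, 3353/19683, 3803/19683]
  B: [15985/59049, 7205/19683, 10114/59049, 11335/59049]
  C: [16042/59049, 2392/6561, 10036/59049, 11443/59049]
  D: [5335/19683, 21583/59049, 3359/19683, 11384/59049]

(P^5)[C -> D] = 11443/59049

Answer: 11443/59049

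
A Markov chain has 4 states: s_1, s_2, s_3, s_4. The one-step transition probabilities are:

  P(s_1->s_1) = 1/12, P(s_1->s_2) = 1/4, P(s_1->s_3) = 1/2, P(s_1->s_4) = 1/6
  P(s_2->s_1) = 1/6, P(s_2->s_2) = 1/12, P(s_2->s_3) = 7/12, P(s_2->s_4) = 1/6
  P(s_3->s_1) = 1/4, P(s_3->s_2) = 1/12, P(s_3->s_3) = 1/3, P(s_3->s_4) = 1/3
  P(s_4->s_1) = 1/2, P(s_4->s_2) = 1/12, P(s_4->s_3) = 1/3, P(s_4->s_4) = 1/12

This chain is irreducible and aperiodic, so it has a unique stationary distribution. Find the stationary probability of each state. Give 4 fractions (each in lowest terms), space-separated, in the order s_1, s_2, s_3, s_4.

The stationary distribution satisfies pi = pi * P, i.e.:
  pi_s_1 = 1/12*pi_s_1 + 1/6*pi_s_2 + 1/4*pi_s_3 + 1/2*pi_s_4
  pi_s_2 = 1/4*pi_s_1 + 1/12*pi_s_2 + 1/12*pi_s_3 + 1/12*pi_s_4
  pi_s_3 = 1/2*pi_s_1 + 7/12*pi_s_2 + 1/3*pi_s_3 + 1/3*pi_s_4
  pi_s_4 = 1/6*pi_s_1 + 1/6*pi_s_2 + 1/3*pi_s_3 + 1/12*pi_s_4
with normalization: pi_s_1 + pi_s_2 + pi_s_3 + pi_s_4 = 1.

Using the first 3 balance equations plus normalization, the linear system A*pi = b is:
  [-11/12, 1/6, 1/4, 1/2] . pi = 0
  [1/4, -11/12, 1/12, 1/12] . pi = 0
  [1/2, 7/12, -2/3, 1/3] . pi = 0
  [1, 1, 1, 1] . pi = 1

Solving yields:
  pi_s_1 = 221/878
  pi_s_2 = 55/439
  pi_s_3 = 357/878
  pi_s_4 = 95/439

Verification (pi * P):
  221/878*1/12 + 55/439*1/6 + 357/878*1/4 + 95/439*1/2 = 221/878 = pi_s_1  (ok)
  221/878*1/4 + 55/439*1/12 + 357/878*1/12 + 95/439*1/12 = 55/439 = pi_s_2  (ok)
  221/878*1/2 + 55/439*7/12 + 357/878*1/3 + 95/439*1/3 = 357/878 = pi_s_3  (ok)
  221/878*1/6 + 55/439*1/6 + 357/878*1/3 + 95/439*1/12 = 95/439 = pi_s_4  (ok)

Answer: 221/878 55/439 357/878 95/439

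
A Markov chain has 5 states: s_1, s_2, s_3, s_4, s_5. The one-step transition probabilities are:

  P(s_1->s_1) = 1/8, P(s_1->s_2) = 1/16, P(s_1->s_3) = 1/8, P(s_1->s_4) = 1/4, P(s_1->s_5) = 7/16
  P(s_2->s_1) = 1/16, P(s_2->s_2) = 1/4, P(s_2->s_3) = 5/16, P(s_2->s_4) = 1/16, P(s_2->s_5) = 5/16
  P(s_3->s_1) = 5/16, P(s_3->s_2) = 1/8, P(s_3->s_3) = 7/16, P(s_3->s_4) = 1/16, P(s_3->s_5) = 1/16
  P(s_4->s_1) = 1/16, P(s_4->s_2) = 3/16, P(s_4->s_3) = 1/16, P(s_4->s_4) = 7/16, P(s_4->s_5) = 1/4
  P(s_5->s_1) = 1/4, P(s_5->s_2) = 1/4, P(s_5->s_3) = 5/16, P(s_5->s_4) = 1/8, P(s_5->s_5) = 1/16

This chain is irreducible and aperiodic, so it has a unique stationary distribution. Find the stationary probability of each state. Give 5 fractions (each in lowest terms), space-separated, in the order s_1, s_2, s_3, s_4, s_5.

The stationary distribution satisfies pi = pi * P, i.e.:
  pi_s_1 = 1/8*pi_s_1 + 1/16*pi_s_2 + 5/16*pi_s_3 + 1/16*pi_s_4 + 1/4*pi_s_5
  pi_s_2 = 1/16*pi_s_1 + 1/4*pi_s_2 + 1/8*pi_s_3 + 3/16*pi_s_4 + 1/4*pi_s_5
  pi_s_3 = 1/8*pi_s_1 + 5/16*pi_s_2 + 7/16*pi_s_3 + 1/16*pi_s_4 + 5/16*pi_s_5
  pi_s_4 = 1/4*pi_s_1 + 1/16*pi_s_2 + 1/16*pi_s_3 + 7/16*pi_s_4 + 1/8*pi_s_5
  pi_s_5 = 7/16*pi_s_1 + 5/16*pi_s_2 + 1/16*pi_s_3 + 1/4*pi_s_4 + 1/16*pi_s_5
with normalization: pi_s_1 + pi_s_2 + pi_s_3 + pi_s_4 + pi_s_5 = 1.

Using the first 4 balance equations plus normalization, the linear system A*pi = b is:
  [-7/8, 1/16, 5/16, 1/16, 1/4] . pi = 0
  [1/16, -3/4, 1/8, 3/16, 1/4] . pi = 0
  [1/8, 5/16, -9/16, 1/16, 5/16] . pi = 0
  [1/4, 1/16, 1/16, -9/16, 1/8] . pi = 0
  [1, 1, 1, 1, 1] . pi = 1

Solving yields:
  pi_s_1 = 283/1577
  pi_s_2 = 271/1577
  pi_s_3 = 424/1577
  pi_s_4 = 275/1577
  pi_s_5 = 324/1577

Verification (pi * P):
  283/1577*1/8 + 271/1577*1/16 + 424/1577*5/16 + 275/1577*1/16 + 324/1577*1/4 = 283/1577 = pi_s_1  (ok)
  283/1577*1/16 + 271/1577*1/4 + 424/1577*1/8 + 275/1577*3/16 + 324/1577*1/4 = 271/1577 = pi_s_2  (ok)
  283/1577*1/8 + 271/1577*5/16 + 424/1577*7/16 + 275/1577*1/16 + 324/1577*5/16 = 424/1577 = pi_s_3  (ok)
  283/1577*1/4 + 271/1577*1/16 + 424/1577*1/16 + 275/1577*7/16 + 324/1577*1/8 = 275/1577 = pi_s_4  (ok)
  283/1577*7/16 + 271/1577*5/16 + 424/1577*1/16 + 275/1577*1/4 + 324/1577*1/16 = 324/1577 = pi_s_5  (ok)

Answer: 283/1577 271/1577 424/1577 275/1577 324/1577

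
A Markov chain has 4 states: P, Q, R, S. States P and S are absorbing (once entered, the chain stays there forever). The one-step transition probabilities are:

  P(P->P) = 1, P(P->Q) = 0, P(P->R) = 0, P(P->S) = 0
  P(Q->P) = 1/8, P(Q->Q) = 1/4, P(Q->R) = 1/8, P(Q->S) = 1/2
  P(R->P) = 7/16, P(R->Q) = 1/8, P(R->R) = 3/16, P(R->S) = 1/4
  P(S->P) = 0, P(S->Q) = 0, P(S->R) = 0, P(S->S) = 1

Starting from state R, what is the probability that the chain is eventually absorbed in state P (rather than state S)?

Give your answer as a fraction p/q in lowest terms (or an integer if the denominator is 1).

Answer: 11/19

Derivation:
Let a_i = P(absorbed in P | start in state i).
Boundary conditions: a_P = 1, a_S = 0.
For each transient state i, a_i = sum_j P(i->j) * a_j:
  a_Q = 1/8*a_P + 1/4*a_Q + 1/8*a_R + 1/2*a_S
  a_R = 7/16*a_P + 1/8*a_Q + 3/16*a_R + 1/4*a_S

Substituting a_P = 1 and a_S = 0, rearrange to (I - Q) a = r where r[i] = P(i -> P):
  [3/4, -1/8] . (a_Q, a_R) = 1/8
  [-1/8, 13/16] . (a_Q, a_R) = 7/16

Solving yields:
  a_Q = 5/19
  a_R = 11/19

Starting state is R, so the absorption probability is a_R = 11/19.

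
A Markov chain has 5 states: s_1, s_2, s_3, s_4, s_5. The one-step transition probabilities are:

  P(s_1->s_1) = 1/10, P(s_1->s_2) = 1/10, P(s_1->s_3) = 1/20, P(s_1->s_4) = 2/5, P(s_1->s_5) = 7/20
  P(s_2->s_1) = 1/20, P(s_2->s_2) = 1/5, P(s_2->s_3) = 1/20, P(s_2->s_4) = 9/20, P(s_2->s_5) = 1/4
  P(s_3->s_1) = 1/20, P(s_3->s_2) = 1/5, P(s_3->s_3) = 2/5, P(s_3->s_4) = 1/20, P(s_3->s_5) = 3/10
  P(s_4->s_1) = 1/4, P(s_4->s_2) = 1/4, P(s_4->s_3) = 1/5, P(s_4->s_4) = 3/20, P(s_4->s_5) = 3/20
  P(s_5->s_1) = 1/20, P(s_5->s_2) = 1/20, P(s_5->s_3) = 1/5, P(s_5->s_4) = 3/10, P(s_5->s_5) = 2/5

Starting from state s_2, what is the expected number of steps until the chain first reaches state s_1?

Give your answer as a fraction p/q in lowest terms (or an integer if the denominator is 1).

Let h_i = expected steps to first reach s_1 from state i.
Boundary: h_s_1 = 0.
First-step equations for the other states:
  h_s_2 = 1 + 1/20*h_s_1 + 1/5*h_s_2 + 1/20*h_s_3 + 9/20*h_s_4 + 1/4*h_s_5
  h_s_3 = 1 + 1/20*h_s_1 + 1/5*h_s_2 + 2/5*h_s_3 + 1/20*h_s_4 + 3/10*h_s_5
  h_s_4 = 1 + 1/4*h_s_1 + 1/4*h_s_2 + 1/5*h_s_3 + 3/20*h_s_4 + 3/20*h_s_5
  h_s_5 = 1 + 1/20*h_s_1 + 1/20*h_s_2 + 1/5*h_s_3 + 3/10*h_s_4 + 2/5*h_s_5

Substituting h_s_1 = 0 and rearranging gives the linear system (I - Q) h = 1:
  [4/5, -1/20, -9/20, -1/4] . (h_s_2, h_s_3, h_s_4, h_s_5) = 1
  [-1/5, 3/5, -1/20, -3/10] . (h_s_2, h_s_3, h_s_4, h_s_5) = 1
  [-1/4, -1/5, 17/20, -3/20] . (h_s_2, h_s_3, h_s_4, h_s_5) = 1
  [-1/20, -1/5, -3/10, 3/5] . (h_s_2, h_s_3, h_s_4, h_s_5) = 1

Solving yields:
  h_s_2 = 119180/11991
  h_s_3 = 130300/11991
  h_s_4 = 101740/11991
  h_s_5 = 124220/11991

Starting state is s_2, so the expected hitting time is h_s_2 = 119180/11991.

Answer: 119180/11991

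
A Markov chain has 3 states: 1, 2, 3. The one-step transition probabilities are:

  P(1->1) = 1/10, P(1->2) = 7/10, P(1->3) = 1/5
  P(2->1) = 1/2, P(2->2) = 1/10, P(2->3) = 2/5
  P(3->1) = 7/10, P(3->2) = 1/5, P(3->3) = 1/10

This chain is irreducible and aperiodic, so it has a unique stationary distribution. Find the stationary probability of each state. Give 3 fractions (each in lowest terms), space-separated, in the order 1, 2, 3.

The stationary distribution satisfies pi = pi * P, i.e.:
  pi_1 = 1/10*pi_1 + 1/2*pi_2 + 7/10*pi_3
  pi_2 = 7/10*pi_1 + 1/10*pi_2 + 1/5*pi_3
  pi_3 = 1/5*pi_1 + 2/5*pi_2 + 1/10*pi_3
with normalization: pi_1 + pi_2 + pi_3 = 1.

Using the first 2 balance equations plus normalization, the linear system A*pi = b is:
  [-9/10, 1/2, 7/10] . pi = 0
  [7/10, -9/10, 1/5] . pi = 0
  [1, 1, 1] . pi = 1

Solving yields:
  pi_1 = 73/186
  pi_2 = 67/186
  pi_3 = 23/93

Verification (pi * P):
  73/186*1/10 + 67/186*1/2 + 23/93*7/10 = 73/186 = pi_1  (ok)
  73/186*7/10 + 67/186*1/10 + 23/93*1/5 = 67/186 = pi_2  (ok)
  73/186*1/5 + 67/186*2/5 + 23/93*1/10 = 23/93 = pi_3  (ok)

Answer: 73/186 67/186 23/93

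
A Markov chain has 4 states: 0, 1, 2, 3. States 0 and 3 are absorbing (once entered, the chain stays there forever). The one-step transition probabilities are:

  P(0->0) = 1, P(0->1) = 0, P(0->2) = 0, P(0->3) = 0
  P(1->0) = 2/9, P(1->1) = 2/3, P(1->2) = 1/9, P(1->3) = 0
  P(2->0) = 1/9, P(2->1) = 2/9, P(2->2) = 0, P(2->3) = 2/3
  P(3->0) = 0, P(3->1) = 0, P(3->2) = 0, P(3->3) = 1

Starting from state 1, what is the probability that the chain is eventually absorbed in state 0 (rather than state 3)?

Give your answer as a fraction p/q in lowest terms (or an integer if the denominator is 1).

Answer: 19/25

Derivation:
Let a_i = P(absorbed in 0 | start in state i).
Boundary conditions: a_0 = 1, a_3 = 0.
For each transient state i, a_i = sum_j P(i->j) * a_j:
  a_1 = 2/9*a_0 + 2/3*a_1 + 1/9*a_2 + 0*a_3
  a_2 = 1/9*a_0 + 2/9*a_1 + 0*a_2 + 2/3*a_3

Substituting a_0 = 1 and a_3 = 0, rearrange to (I - Q) a = r where r[i] = P(i -> 0):
  [1/3, -1/9] . (a_1, a_2) = 2/9
  [-2/9, 1] . (a_1, a_2) = 1/9

Solving yields:
  a_1 = 19/25
  a_2 = 7/25

Starting state is 1, so the absorption probability is a_1 = 19/25.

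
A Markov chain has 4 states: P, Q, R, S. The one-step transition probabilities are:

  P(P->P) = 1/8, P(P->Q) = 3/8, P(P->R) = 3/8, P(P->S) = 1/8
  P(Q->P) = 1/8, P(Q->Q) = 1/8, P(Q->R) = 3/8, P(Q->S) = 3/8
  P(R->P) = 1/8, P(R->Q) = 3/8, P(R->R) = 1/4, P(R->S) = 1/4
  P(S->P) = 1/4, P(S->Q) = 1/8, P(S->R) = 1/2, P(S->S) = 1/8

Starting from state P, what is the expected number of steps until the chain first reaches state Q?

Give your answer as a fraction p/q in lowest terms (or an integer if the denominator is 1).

Let h_i = expected steps to first reach Q from state i.
Boundary: h_Q = 0.
First-step equations for the other states:
  h_P = 1 + 1/8*h_P + 3/8*h_Q + 3/8*h_R + 1/8*h_S
  h_R = 1 + 1/8*h_P + 3/8*h_Q + 1/4*h_R + 1/4*h_S
  h_S = 1 + 1/4*h_P + 1/8*h_Q + 1/2*h_R + 1/8*h_S

Substituting h_Q = 0 and rearranging gives the linear system (I - Q) h = 1:
  [7/8, -3/8, -1/8] . (h_P, h_R, h_S) = 1
  [-1/8, 3/4, -1/4] . (h_P, h_R, h_S) = 1
  [-1/4, -1/2, 7/8] . (h_P, h_R, h_S) = 1

Solving yields:
  h_P = 568/189
  h_R = 584/189
  h_S = 712/189

Starting state is P, so the expected hitting time is h_P = 568/189.

Answer: 568/189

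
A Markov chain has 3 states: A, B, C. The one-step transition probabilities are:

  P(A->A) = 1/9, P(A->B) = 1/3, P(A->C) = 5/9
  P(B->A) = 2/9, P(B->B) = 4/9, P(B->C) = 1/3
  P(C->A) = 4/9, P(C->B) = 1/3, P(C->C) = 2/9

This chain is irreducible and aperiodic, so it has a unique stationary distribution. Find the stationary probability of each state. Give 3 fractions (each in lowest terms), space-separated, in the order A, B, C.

Answer: 13/48 3/8 17/48

Derivation:
The stationary distribution satisfies pi = pi * P, i.e.:
  pi_A = 1/9*pi_A + 2/9*pi_B + 4/9*pi_C
  pi_B = 1/3*pi_A + 4/9*pi_B + 1/3*pi_C
  pi_C = 5/9*pi_A + 1/3*pi_B + 2/9*pi_C
with normalization: pi_A + pi_B + pi_C = 1.

Using the first 2 balance equations plus normalization, the linear system A*pi = b is:
  [-8/9, 2/9, 4/9] . pi = 0
  [1/3, -5/9, 1/3] . pi = 0
  [1, 1, 1] . pi = 1

Solving yields:
  pi_A = 13/48
  pi_B = 3/8
  pi_C = 17/48

Verification (pi * P):
  13/48*1/9 + 3/8*2/9 + 17/48*4/9 = 13/48 = pi_A  (ok)
  13/48*1/3 + 3/8*4/9 + 17/48*1/3 = 3/8 = pi_B  (ok)
  13/48*5/9 + 3/8*1/3 + 17/48*2/9 = 17/48 = pi_C  (ok)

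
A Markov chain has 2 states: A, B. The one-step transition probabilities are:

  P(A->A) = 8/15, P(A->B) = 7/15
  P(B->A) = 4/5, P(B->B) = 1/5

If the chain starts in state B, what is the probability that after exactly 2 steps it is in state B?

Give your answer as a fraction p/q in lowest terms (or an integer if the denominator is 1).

Computing P^2 by repeated multiplication:
P^1 =
  A: [8/15, 7/15]
  B: [4/5, 1/5]
P^2 =
  A: [148/225, 77/225]
  B: [44/75, 31/75]

(P^2)[B -> B] = 31/75

Answer: 31/75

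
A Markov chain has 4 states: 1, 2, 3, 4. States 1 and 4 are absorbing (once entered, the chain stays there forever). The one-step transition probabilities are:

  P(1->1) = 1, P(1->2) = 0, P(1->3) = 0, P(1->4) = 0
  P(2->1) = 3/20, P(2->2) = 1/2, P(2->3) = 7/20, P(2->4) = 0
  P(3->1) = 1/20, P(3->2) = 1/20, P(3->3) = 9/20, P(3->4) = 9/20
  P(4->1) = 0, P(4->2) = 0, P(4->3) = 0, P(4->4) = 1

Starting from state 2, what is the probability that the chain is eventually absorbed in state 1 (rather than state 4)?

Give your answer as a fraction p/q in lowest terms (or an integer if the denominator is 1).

Let a_i = P(absorbed in 1 | start in state i).
Boundary conditions: a_1 = 1, a_4 = 0.
For each transient state i, a_i = sum_j P(i->j) * a_j:
  a_2 = 3/20*a_1 + 1/2*a_2 + 7/20*a_3 + 0*a_4
  a_3 = 1/20*a_1 + 1/20*a_2 + 9/20*a_3 + 9/20*a_4

Substituting a_1 = 1 and a_4 = 0, rearrange to (I - Q) a = r where r[i] = P(i -> 1):
  [1/2, -7/20] . (a_2, a_3) = 3/20
  [-1/20, 11/20] . (a_2, a_3) = 1/20

Solving yields:
  a_2 = 40/103
  a_3 = 13/103

Starting state is 2, so the absorption probability is a_2 = 40/103.

Answer: 40/103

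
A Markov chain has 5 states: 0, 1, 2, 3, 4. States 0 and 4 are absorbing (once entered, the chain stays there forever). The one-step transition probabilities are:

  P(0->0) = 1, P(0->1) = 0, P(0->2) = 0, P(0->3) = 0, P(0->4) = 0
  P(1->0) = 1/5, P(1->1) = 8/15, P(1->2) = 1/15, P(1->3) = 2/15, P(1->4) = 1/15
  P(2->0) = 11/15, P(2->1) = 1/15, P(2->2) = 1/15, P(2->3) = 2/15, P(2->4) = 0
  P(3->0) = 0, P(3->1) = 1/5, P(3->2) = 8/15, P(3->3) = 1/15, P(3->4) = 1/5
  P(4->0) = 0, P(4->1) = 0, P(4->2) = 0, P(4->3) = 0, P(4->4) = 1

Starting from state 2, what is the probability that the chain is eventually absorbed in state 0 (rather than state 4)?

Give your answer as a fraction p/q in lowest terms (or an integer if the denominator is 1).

Let a_i = P(absorbed in 0 | start in state i).
Boundary conditions: a_0 = 1, a_4 = 0.
For each transient state i, a_i = sum_j P(i->j) * a_j:
  a_1 = 1/5*a_0 + 8/15*a_1 + 1/15*a_2 + 2/15*a_3 + 1/15*a_4
  a_2 = 11/15*a_0 + 1/15*a_1 + 1/15*a_2 + 2/15*a_3 + 0*a_4
  a_3 = 0*a_0 + 1/5*a_1 + 8/15*a_2 + 1/15*a_3 + 1/5*a_4

Substituting a_0 = 1 and a_4 = 0, rearrange to (I - Q) a = r where r[i] = P(i -> 0):
  [7/15, -1/15, -2/15] . (a_1, a_2, a_3) = 1/5
  [-1/15, 14/15, -2/15] . (a_1, a_2, a_3) = 11/15
  [-1/5, -8/15, 14/15] . (a_1, a_2, a_3) = 0

Solving yields:
  a_1 = 29/38
  a_2 = 268/285
  a_3 = 799/1140

Starting state is 2, so the absorption probability is a_2 = 268/285.

Answer: 268/285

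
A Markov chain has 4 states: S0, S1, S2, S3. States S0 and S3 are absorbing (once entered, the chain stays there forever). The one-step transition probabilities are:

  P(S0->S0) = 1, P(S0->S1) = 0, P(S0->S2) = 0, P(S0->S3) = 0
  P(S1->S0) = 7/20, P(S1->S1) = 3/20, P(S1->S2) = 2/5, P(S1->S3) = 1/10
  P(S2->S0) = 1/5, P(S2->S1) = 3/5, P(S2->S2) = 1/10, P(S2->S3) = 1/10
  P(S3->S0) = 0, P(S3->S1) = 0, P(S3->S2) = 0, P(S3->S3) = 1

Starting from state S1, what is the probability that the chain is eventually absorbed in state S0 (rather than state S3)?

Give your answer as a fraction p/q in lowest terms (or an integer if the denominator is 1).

Answer: 79/105

Derivation:
Let a_i = P(absorbed in S0 | start in state i).
Boundary conditions: a_S0 = 1, a_S3 = 0.
For each transient state i, a_i = sum_j P(i->j) * a_j:
  a_S1 = 7/20*a_S0 + 3/20*a_S1 + 2/5*a_S2 + 1/10*a_S3
  a_S2 = 1/5*a_S0 + 3/5*a_S1 + 1/10*a_S2 + 1/10*a_S3

Substituting a_S0 = 1 and a_S3 = 0, rearrange to (I - Q) a = r where r[i] = P(i -> S0):
  [17/20, -2/5] . (a_S1, a_S2) = 7/20
  [-3/5, 9/10] . (a_S1, a_S2) = 1/5

Solving yields:
  a_S1 = 79/105
  a_S2 = 76/105

Starting state is S1, so the absorption probability is a_S1 = 79/105.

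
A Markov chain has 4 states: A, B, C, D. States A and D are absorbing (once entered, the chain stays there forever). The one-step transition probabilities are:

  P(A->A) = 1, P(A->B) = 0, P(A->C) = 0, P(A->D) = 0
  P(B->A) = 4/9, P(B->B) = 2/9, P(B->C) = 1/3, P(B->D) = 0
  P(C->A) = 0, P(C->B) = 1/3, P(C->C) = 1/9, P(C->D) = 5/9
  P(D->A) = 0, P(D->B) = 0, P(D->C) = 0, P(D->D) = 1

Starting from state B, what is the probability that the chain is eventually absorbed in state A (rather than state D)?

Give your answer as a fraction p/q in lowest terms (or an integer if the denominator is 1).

Let a_i = P(absorbed in A | start in state i).
Boundary conditions: a_A = 1, a_D = 0.
For each transient state i, a_i = sum_j P(i->j) * a_j:
  a_B = 4/9*a_A + 2/9*a_B + 1/3*a_C + 0*a_D
  a_C = 0*a_A + 1/3*a_B + 1/9*a_C + 5/9*a_D

Substituting a_A = 1 and a_D = 0, rearrange to (I - Q) a = r where r[i] = P(i -> A):
  [7/9, -1/3] . (a_B, a_C) = 4/9
  [-1/3, 8/9] . (a_B, a_C) = 0

Solving yields:
  a_B = 32/47
  a_C = 12/47

Starting state is B, so the absorption probability is a_B = 32/47.

Answer: 32/47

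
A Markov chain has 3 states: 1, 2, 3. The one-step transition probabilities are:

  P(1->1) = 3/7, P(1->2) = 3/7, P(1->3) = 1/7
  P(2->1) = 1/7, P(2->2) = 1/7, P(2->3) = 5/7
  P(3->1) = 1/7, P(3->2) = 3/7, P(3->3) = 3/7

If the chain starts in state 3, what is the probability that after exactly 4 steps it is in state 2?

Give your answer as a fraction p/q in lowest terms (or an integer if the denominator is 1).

Answer: 795/2401

Derivation:
Computing P^4 by repeated multiplication:
P^1 =
  1: [3/7, 3/7, 1/7]
  2: [1/7, 1/7, 5/7]
  3: [1/7, 3/7, 3/7]
P^2 =
  1: [13/49, 15/49, 3/7]
  2: [9/49, 19/49, 3/7]
  3: [9/49, 15/49, 25/49]
P^3 =
  1: [75/343, 117/343, 151/343]
  2: [67/343, 109/343, 167/343]
  3: [67/343, 117/343, 159/343]
P^4 =
  1: [493/2401, 795/2401, 159/343]
  2: [477/2401, 811/2401, 159/343]
  3: [477/2401, 795/2401, 1129/2401]

(P^4)[3 -> 2] = 795/2401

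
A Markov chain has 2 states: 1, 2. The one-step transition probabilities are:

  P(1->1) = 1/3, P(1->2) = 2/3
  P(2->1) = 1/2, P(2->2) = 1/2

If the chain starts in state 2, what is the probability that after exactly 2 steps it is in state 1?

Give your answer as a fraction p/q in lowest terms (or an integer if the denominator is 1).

Computing P^2 by repeated multiplication:
P^1 =
  1: [1/3, 2/3]
  2: [1/2, 1/2]
P^2 =
  1: [4/9, 5/9]
  2: [5/12, 7/12]

(P^2)[2 -> 1] = 5/12

Answer: 5/12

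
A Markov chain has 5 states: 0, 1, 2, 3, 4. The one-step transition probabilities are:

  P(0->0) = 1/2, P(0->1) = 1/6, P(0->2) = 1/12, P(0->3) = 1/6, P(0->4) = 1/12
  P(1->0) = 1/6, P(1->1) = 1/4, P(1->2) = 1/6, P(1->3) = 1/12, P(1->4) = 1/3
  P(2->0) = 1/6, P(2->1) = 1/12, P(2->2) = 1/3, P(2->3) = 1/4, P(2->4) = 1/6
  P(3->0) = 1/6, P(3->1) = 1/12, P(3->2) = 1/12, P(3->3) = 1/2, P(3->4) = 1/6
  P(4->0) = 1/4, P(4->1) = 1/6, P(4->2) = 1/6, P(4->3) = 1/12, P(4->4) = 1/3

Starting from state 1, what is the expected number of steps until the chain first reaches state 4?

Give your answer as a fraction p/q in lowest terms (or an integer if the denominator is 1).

Answer: 24/5

Derivation:
Let h_i = expected steps to first reach 4 from state i.
Boundary: h_4 = 0.
First-step equations for the other states:
  h_0 = 1 + 1/2*h_0 + 1/6*h_1 + 1/12*h_2 + 1/6*h_3 + 1/12*h_4
  h_1 = 1 + 1/6*h_0 + 1/4*h_1 + 1/6*h_2 + 1/12*h_3 + 1/3*h_4
  h_2 = 1 + 1/6*h_0 + 1/12*h_1 + 1/3*h_2 + 1/4*h_3 + 1/6*h_4
  h_3 = 1 + 1/6*h_0 + 1/12*h_1 + 1/12*h_2 + 1/2*h_3 + 1/6*h_4

Substituting h_4 = 0 and rearranging gives the linear system (I - Q) h = 1:
  [1/2, -1/6, -1/12, -1/6] . (h_0, h_1, h_2, h_3) = 1
  [-1/6, 3/4, -1/6, -1/12] . (h_0, h_1, h_2, h_3) = 1
  [-1/6, -1/12, 2/3, -1/4] . (h_0, h_1, h_2, h_3) = 1
  [-1/6, -1/12, -1/12, 1/2] . (h_0, h_1, h_2, h_3) = 1

Solving yields:
  h_0 = 33/5
  h_1 = 24/5
  h_2 = 6
  h_3 = 6

Starting state is 1, so the expected hitting time is h_1 = 24/5.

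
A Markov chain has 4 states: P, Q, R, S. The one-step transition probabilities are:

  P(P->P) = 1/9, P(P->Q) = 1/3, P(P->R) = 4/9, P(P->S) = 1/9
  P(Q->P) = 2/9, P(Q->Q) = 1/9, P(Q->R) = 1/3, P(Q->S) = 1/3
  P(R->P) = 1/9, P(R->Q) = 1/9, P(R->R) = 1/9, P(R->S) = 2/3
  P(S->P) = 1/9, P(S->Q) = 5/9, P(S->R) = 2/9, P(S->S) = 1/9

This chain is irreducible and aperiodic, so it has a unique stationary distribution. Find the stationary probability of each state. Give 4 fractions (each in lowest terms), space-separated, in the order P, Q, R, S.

Answer: 88/617 175/617 317/1234 391/1234

Derivation:
The stationary distribution satisfies pi = pi * P, i.e.:
  pi_P = 1/9*pi_P + 2/9*pi_Q + 1/9*pi_R + 1/9*pi_S
  pi_Q = 1/3*pi_P + 1/9*pi_Q + 1/9*pi_R + 5/9*pi_S
  pi_R = 4/9*pi_P + 1/3*pi_Q + 1/9*pi_R + 2/9*pi_S
  pi_S = 1/9*pi_P + 1/3*pi_Q + 2/3*pi_R + 1/9*pi_S
with normalization: pi_P + pi_Q + pi_R + pi_S = 1.

Using the first 3 balance equations plus normalization, the linear system A*pi = b is:
  [-8/9, 2/9, 1/9, 1/9] . pi = 0
  [1/3, -8/9, 1/9, 5/9] . pi = 0
  [4/9, 1/3, -8/9, 2/9] . pi = 0
  [1, 1, 1, 1] . pi = 1

Solving yields:
  pi_P = 88/617
  pi_Q = 175/617
  pi_R = 317/1234
  pi_S = 391/1234

Verification (pi * P):
  88/617*1/9 + 175/617*2/9 + 317/1234*1/9 + 391/1234*1/9 = 88/617 = pi_P  (ok)
  88/617*1/3 + 175/617*1/9 + 317/1234*1/9 + 391/1234*5/9 = 175/617 = pi_Q  (ok)
  88/617*4/9 + 175/617*1/3 + 317/1234*1/9 + 391/1234*2/9 = 317/1234 = pi_R  (ok)
  88/617*1/9 + 175/617*1/3 + 317/1234*2/3 + 391/1234*1/9 = 391/1234 = pi_S  (ok)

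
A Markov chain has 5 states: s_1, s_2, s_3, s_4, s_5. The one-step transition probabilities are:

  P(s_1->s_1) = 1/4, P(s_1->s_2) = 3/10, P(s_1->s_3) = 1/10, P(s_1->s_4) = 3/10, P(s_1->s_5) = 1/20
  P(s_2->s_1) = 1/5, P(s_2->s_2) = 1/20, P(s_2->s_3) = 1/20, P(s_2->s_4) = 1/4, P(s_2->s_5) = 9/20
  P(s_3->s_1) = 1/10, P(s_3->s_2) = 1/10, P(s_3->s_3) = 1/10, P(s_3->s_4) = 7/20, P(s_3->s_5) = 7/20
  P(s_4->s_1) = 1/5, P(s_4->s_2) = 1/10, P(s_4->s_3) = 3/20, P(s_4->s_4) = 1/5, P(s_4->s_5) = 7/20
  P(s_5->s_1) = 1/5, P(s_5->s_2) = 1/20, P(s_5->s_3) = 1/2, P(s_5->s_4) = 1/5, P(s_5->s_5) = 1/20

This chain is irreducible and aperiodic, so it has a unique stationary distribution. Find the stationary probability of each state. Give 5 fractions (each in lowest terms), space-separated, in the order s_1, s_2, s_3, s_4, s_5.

Answer: 20405/107732 25885/215464 43233/215464 54953/215464 50583/215464

Derivation:
The stationary distribution satisfies pi = pi * P, i.e.:
  pi_s_1 = 1/4*pi_s_1 + 1/5*pi_s_2 + 1/10*pi_s_3 + 1/5*pi_s_4 + 1/5*pi_s_5
  pi_s_2 = 3/10*pi_s_1 + 1/20*pi_s_2 + 1/10*pi_s_3 + 1/10*pi_s_4 + 1/20*pi_s_5
  pi_s_3 = 1/10*pi_s_1 + 1/20*pi_s_2 + 1/10*pi_s_3 + 3/20*pi_s_4 + 1/2*pi_s_5
  pi_s_4 = 3/10*pi_s_1 + 1/4*pi_s_2 + 7/20*pi_s_3 + 1/5*pi_s_4 + 1/5*pi_s_5
  pi_s_5 = 1/20*pi_s_1 + 9/20*pi_s_2 + 7/20*pi_s_3 + 7/20*pi_s_4 + 1/20*pi_s_5
with normalization: pi_s_1 + pi_s_2 + pi_s_3 + pi_s_4 + pi_s_5 = 1.

Using the first 4 balance equations plus normalization, the linear system A*pi = b is:
  [-3/4, 1/5, 1/10, 1/5, 1/5] . pi = 0
  [3/10, -19/20, 1/10, 1/10, 1/20] . pi = 0
  [1/10, 1/20, -9/10, 3/20, 1/2] . pi = 0
  [3/10, 1/4, 7/20, -4/5, 1/5] . pi = 0
  [1, 1, 1, 1, 1] . pi = 1

Solving yields:
  pi_s_1 = 20405/107732
  pi_s_2 = 25885/215464
  pi_s_3 = 43233/215464
  pi_s_4 = 54953/215464
  pi_s_5 = 50583/215464

Verification (pi * P):
  20405/107732*1/4 + 25885/215464*1/5 + 43233/215464*1/10 + 54953/215464*1/5 + 50583/215464*1/5 = 20405/107732 = pi_s_1  (ok)
  20405/107732*3/10 + 25885/215464*1/20 + 43233/215464*1/10 + 54953/215464*1/10 + 50583/215464*1/20 = 25885/215464 = pi_s_2  (ok)
  20405/107732*1/10 + 25885/215464*1/20 + 43233/215464*1/10 + 54953/215464*3/20 + 50583/215464*1/2 = 43233/215464 = pi_s_3  (ok)
  20405/107732*3/10 + 25885/215464*1/4 + 43233/215464*7/20 + 54953/215464*1/5 + 50583/215464*1/5 = 54953/215464 = pi_s_4  (ok)
  20405/107732*1/20 + 25885/215464*9/20 + 43233/215464*7/20 + 54953/215464*7/20 + 50583/215464*1/20 = 50583/215464 = pi_s_5  (ok)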